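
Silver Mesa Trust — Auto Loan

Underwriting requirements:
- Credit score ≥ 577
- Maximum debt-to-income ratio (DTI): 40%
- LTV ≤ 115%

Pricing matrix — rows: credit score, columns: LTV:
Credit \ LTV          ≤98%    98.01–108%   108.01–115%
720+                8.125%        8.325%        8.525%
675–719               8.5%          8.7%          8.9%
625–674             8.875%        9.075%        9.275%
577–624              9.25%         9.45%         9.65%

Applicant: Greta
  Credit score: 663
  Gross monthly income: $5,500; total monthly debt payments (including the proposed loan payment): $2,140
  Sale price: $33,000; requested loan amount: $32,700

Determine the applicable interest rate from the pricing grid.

Credit score 663 ≥ 577; DTI = 2,140/5,500 = 38.9% ≤ 40%
LTV = 32,700/33,000 = 99.1% ≤ 115%
Score 663 is in the 625–674 band; LTV 99.1% is in the 98.01–108% band → 9.075%.

9.075%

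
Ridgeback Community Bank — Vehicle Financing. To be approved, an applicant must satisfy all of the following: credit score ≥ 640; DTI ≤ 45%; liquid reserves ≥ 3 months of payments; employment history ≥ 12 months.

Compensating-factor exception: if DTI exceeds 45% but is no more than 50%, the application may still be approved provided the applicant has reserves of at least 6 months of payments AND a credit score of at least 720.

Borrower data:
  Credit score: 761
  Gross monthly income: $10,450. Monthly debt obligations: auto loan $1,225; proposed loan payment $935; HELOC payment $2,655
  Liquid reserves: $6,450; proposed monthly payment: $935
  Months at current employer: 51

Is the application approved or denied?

Approved

Credit score 761 ≥ 640 (meets base)
Total debts = (1,225 + 935 + 2,655) = 4,815. DTI = 4,815/10,450 = 46.1% > 45% — standard DTI limit exceeded.
Reserves: 6,450 ÷ 935 = 6.9 months (meets 3-month minimum)
Employment 51 ≥ 12 months
DTI 46.1% is within the 45%–50% exception band; checking compensating factors.
Reserves 6.9 ≥ 6 months; credit score 761 ≥ 720.
Both compensating conditions met → exception applies.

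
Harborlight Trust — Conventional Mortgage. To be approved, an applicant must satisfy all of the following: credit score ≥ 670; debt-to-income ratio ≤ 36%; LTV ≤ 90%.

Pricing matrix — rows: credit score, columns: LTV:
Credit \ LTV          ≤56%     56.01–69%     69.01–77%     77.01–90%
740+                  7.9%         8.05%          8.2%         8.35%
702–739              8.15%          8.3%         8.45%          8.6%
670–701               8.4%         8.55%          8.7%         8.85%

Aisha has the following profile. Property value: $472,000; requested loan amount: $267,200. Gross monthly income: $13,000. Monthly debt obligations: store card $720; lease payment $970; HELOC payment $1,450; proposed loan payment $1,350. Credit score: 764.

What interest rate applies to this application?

8.05%

Credit score 764 ≥ 670; Total monthly debts = (720 + 970 + 1,450 + 1,350) = 4,490. DTI = 4,490/13,000 = 34.5% ≤ 36%
Loan-to-value = 267,200/472,000 = 56.6% — pass (90% max)
Row: 764 falls in 740+. Column: 56.6% falls in 56.01–69%. Rate = 8.05%.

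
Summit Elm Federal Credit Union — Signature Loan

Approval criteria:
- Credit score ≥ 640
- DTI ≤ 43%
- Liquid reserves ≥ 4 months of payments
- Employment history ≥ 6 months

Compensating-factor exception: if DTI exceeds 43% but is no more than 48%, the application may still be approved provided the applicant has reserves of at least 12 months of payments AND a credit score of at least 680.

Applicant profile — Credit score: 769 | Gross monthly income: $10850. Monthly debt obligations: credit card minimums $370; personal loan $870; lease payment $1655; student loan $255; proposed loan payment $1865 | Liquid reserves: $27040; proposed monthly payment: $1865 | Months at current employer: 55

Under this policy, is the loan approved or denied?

Credit score 769 ≥ 640 (meets base)
Total debts = (370 + 870 + 1,655 + 255 + 1,865) = 5,015. DTI = 5,015/10,850 = 46.2% > 43% — standard DTI limit exceeded.
Reserves = 27,040/1,865 = 14.5 months ≥ 4
Employment 55 ≥ 6 months
46.2% falls in the override range (43%–48%), so the compensating-factor test applies.
Override check — reserves: 14.5 mo (ok); score: 769 (ok).
Both compensating conditions met → exception applies.

Approved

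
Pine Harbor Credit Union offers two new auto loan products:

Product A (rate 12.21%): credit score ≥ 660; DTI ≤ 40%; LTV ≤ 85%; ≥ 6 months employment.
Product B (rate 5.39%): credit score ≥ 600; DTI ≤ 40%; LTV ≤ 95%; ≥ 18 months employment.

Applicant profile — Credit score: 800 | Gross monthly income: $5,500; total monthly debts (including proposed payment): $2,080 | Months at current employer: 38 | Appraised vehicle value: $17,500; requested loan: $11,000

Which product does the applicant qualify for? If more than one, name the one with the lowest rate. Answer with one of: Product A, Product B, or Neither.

Product B

DTI = 2,080/5,500 = 37.8%.
LTV = 11,000/17,500 = 62.9%.
Product A: score 800 ≥ 660; DTI 37.8% ≤ 40%; LTV 62.9% ≤ 85%; employment 38 ≥ 6 mo → qualifies.
Product B: score 800 ≥ 600; DTI 37.8% ≤ 40%; LTV 62.9% ≤ 95%; employment 38 ≥ 18 mo → qualifies.
Qualifying: Product A, Product B. Lowest rate is 5.39% → Product B.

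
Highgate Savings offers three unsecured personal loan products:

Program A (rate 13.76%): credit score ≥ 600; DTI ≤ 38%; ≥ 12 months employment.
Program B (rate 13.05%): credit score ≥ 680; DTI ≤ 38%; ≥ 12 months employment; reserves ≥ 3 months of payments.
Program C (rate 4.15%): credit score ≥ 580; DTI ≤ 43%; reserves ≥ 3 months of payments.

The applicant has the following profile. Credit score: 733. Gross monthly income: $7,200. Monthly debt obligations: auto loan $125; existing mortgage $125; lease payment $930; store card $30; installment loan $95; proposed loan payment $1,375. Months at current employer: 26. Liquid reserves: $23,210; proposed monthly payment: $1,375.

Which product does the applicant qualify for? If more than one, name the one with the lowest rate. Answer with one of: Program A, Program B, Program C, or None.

Program C

Total debts = (125 + 125 + 930 + 30 + 95 + 1,375) = 2,680; DTI = 2,680/7,200 = 37.2%.
Reserves = 23,210/1,375 = 16.9 months.
Program A: score 733 ≥ 600; DTI 37.2% ≤ 38%; employment 26 ≥ 12 mo → qualifies.
Program B: score 733 ≥ 680; DTI 37.2% ≤ 38%; employment 26 ≥ 12 mo; reserves 16.9 ≥ 3 mo → qualifies.
Program C: score 733 ≥ 580; DTI 37.2% ≤ 43%; reserves 16.9 ≥ 3 mo → qualifies.
Qualifying: Program A, Program B, Program C. Lowest rate is 4.15% → Program C.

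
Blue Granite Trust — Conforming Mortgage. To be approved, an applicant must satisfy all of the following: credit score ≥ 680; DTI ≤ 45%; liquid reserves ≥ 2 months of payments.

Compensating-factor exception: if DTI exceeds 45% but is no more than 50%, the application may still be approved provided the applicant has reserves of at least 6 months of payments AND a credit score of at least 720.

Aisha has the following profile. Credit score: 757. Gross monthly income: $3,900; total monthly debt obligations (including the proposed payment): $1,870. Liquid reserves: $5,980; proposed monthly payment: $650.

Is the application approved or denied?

Approved

Credit score 757 ≥ 680 (meets base)
DTI: 1,870 ÷ 3,900 = 47.9%, over the 45% base limit.
Liquid reserves cover 5,980/650 = 9.2 months — ≥ 2 required
DTI 47.9% is within the 45%–50% exception band; checking compensating factors.
Override check — reserves: 9.2 mo (ok); score: 757 (ok).
Both compensating conditions met → exception applies.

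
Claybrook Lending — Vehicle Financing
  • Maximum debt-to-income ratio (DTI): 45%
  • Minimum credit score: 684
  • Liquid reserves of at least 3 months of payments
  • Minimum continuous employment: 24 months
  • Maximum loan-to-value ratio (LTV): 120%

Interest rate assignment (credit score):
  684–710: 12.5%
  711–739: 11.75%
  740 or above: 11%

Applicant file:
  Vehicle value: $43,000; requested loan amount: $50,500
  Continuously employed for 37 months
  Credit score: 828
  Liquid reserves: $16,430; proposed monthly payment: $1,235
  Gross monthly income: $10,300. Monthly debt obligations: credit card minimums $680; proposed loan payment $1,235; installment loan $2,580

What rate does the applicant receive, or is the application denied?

Credit score 828 ≥ 684 (meets minimum)
Reserves = 16,430/1,235 = 13.3 months ≥ 3
LTV: 50,500 ÷ 43,000 = 117.4%, within 120% cap
Employment 37 ≥ 24 months
Total monthly debts = (680 + 1,235 + 2,580) = 4,495. DTI: 4,495 ÷ 10,300 = 43.6%, within the 45% cap
All requirements met. Score 828 falls in the 740 or above tier → 11%.

Approved at 11%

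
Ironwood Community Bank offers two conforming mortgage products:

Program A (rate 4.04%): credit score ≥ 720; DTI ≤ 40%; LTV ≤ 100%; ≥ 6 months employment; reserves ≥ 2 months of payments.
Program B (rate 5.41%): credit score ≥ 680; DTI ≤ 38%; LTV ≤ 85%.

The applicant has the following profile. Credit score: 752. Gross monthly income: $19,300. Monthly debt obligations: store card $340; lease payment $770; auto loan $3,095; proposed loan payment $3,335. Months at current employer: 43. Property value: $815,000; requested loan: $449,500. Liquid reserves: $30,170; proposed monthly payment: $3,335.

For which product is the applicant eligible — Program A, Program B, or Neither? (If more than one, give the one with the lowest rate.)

Total debts = (340 + 770 + 3,095 + 3,335) = 7,540; DTI = 7,540/19,300 = 39.1%.
LTV = 449,500/815,000 = 55.2%.
Reserves = 30,170/3,335 = 9.0 months.
Program A: score 752 ≥ 720; DTI 39.1% ≤ 40%; LTV 55.2% ≤ 100%; employment 43 ≥ 6 mo; reserves 9.0 ≥ 2 mo → qualifies.
Program B: score 752 ≥ 680; DTI 39.1% > 38%; LTV 55.2% ≤ 85% → does not qualify.

Program A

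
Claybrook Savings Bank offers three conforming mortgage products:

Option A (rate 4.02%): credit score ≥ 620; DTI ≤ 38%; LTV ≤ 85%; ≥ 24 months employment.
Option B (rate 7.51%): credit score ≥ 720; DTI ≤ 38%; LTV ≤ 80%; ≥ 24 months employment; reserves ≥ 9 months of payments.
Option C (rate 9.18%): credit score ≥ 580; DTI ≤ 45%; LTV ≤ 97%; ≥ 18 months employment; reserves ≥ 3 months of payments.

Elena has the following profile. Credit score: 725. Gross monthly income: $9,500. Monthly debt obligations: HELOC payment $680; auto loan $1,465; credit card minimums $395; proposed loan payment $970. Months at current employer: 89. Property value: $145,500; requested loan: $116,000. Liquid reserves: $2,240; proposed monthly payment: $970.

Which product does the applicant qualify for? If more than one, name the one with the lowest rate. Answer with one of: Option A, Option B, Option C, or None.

Option A

Total debts = (680 + 1,465 + 395 + 970) = 3,510; DTI = 3,510/9,500 = 36.9%.
LTV = 116,000/145,500 = 79.7%.
Reserves = 2,240/970 = 2.3 months.
Option A: score 725 ≥ 620; DTI 36.9% ≤ 38%; LTV 79.7% ≤ 85%; employment 89 ≥ 24 mo → qualifies.
Option B: score 725 ≥ 720; DTI 36.9% ≤ 38%; LTV 79.7% ≤ 80%; employment 89 ≥ 24 mo; reserves 2.3 < 9 mo → does not qualify.
Option C: score 725 ≥ 580; DTI 36.9% ≤ 45%; LTV 79.7% ≤ 97%; employment 89 ≥ 18 mo; reserves 2.3 < 3 mo → does not qualify.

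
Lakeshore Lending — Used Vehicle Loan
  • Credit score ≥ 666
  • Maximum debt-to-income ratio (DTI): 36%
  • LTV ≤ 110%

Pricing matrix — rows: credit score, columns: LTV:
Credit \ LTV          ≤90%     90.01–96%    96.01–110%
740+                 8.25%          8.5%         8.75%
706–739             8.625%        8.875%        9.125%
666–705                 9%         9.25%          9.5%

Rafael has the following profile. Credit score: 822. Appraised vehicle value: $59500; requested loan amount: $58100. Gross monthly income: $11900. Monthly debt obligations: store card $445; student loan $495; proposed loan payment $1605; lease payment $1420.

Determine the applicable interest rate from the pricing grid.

8.75%

Credit score 822 ≥ 666; Total monthly debts = (445 + 495 + 1,605 + 1,420) = 3,965. DTI = 3,965/11,900 = 33.3% ≤ 36%
Loan-to-value = 58,100/59,500 = 97.6% — pass (110% max)
Score 822 is in the 740+ band; LTV 97.6% is in the 96.01–110% band → 8.75%.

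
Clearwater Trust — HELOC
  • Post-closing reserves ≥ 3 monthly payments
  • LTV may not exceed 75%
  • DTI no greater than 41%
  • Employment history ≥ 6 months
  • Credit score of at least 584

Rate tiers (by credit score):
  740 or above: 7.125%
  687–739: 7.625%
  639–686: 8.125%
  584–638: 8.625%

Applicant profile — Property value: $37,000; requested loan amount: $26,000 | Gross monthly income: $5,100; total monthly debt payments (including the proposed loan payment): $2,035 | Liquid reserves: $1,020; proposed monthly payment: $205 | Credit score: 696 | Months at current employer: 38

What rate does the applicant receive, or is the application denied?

Credit score 696 ≥ 584 (meets minimum)
Debt-to-income = 2,035/5,100 = 39.9% — meets 41% limit
Employment 38 ≥ 6 months
Reserves: 1,020 ÷ 205 = 5.0 months (meets 3-month minimum)
LTV = 26,000/37,000 = 70.3% ≤ 75%
All requirements met. Score 696 falls in the 687–739 tier → 7.625%.

Approved at 7.625%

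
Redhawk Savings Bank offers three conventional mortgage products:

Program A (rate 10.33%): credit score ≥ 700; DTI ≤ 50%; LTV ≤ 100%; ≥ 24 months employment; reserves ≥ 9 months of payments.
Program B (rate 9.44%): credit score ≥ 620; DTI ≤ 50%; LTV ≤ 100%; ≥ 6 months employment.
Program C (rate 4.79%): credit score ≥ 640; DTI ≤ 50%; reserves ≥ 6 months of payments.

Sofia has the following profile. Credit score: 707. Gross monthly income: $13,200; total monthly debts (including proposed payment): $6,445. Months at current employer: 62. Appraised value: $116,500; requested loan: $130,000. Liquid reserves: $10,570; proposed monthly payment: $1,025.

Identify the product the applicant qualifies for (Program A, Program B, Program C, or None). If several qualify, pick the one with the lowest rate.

Program C

DTI = 6,445/13,200 = 48.8%.
LTV = 130,000/116,500 = 111.6%.
Reserves = 10,570/1,025 = 10.3 months.
Program A: score 707 ≥ 700; DTI 48.8% ≤ 50%; LTV 111.6% > 100%; employment 62 ≥ 24 mo; reserves 10.3 ≥ 9 mo → does not qualify.
Program B: score 707 ≥ 620; DTI 48.8% ≤ 50%; LTV 111.6% > 100%; employment 62 ≥ 6 mo → does not qualify.
Program C: score 707 ≥ 640; DTI 48.8% ≤ 50%; reserves 10.3 ≥ 6 mo → qualifies.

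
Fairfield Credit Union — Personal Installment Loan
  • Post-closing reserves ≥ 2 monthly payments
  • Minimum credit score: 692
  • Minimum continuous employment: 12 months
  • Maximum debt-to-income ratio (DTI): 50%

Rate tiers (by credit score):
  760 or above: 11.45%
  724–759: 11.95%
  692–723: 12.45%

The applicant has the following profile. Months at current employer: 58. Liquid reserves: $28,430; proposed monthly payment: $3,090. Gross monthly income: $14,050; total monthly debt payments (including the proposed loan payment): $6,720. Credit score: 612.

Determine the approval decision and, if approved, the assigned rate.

Denied

Credit score 612 < 692 (below minimum)
DTI = 6,720/14,050 = 47.8% ≤ 50%
Employment 58 ≥ 12 months
Liquid reserves cover 28,430/3,090 = 9.2 months — ≥ 2 required
Not all requirements met → denied.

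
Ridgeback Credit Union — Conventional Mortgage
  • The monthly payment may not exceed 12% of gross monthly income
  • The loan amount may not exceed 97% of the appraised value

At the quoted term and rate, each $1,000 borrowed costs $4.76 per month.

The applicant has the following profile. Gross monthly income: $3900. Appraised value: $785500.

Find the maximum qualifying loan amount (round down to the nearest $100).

Payment cap: 12% × $3,900 = $468/month.
At $4.76 per $1,000, that supports 468/4.76 × 1,000 ≈ $98,319 → $98,300.
LTV cap: 97% × $785,500 = $761,935 → $761,900.
Binding constraint: payment-to-income.

$98,300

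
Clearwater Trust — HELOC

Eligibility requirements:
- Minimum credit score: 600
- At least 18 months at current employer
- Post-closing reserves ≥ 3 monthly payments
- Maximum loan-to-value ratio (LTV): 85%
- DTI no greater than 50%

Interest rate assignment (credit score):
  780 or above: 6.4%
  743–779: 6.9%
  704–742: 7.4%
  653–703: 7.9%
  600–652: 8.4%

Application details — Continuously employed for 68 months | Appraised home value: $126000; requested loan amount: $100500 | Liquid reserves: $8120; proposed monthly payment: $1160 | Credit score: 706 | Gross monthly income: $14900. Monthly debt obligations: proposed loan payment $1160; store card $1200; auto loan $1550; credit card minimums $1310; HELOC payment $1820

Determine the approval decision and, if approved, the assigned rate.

Credit score 706 ≥ 600 (meets minimum)
Total monthly debts = (1,160 + 1,200 + 1,550 + 1,310 + 1,820) = 7,040. Debt-to-income = 7,040/14,900 = 47.2% — meets 50% limit
Employment 68 ≥ 18 months
Reserves: 8,120 ÷ 1,160 = 7.0 months (meets 3-month minimum)
LTV: 100,500 ÷ 126,000 = 79.8%, within 85% cap
All requirements met. Score 706 falls in the 704–742 tier → 7.4%.

Approved at 7.4%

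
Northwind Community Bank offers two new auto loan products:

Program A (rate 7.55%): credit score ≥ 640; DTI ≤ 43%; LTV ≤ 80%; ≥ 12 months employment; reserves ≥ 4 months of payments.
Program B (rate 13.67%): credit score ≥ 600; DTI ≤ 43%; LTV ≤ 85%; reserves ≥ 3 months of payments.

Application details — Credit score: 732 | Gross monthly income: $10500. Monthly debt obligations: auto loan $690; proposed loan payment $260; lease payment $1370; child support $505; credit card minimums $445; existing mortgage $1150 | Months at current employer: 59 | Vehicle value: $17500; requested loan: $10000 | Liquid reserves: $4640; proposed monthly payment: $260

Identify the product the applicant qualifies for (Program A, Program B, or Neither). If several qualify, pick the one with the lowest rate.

Program A

Total debts = (690 + 260 + 1,370 + 505 + 445 + 1,150) = 4,420; DTI = 4,420/10,500 = 42.1%.
LTV = 10,000/17,500 = 57.1%.
Reserves = 4,640/260 = 17.8 months.
Program A: score 732 ≥ 640; DTI 42.1% ≤ 43%; LTV 57.1% ≤ 80%; employment 59 ≥ 12 mo; reserves 17.8 ≥ 4 mo → qualifies.
Program B: score 732 ≥ 600; DTI 42.1% ≤ 43%; LTV 57.1% ≤ 85%; reserves 17.8 ≥ 3 mo → qualifies.
Qualifying: Program A, Program B. Lowest rate is 7.55% → Program A.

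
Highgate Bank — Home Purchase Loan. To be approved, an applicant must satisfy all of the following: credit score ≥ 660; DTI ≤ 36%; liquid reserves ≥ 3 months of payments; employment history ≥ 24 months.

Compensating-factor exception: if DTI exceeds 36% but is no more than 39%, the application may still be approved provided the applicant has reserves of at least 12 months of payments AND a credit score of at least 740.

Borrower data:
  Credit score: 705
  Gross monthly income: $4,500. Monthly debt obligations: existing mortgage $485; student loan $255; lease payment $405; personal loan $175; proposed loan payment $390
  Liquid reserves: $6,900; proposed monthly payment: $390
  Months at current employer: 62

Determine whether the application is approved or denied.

Credit score 705 ≥ 660 (meets base)
Total debts = (485 + 255 + 405 + 175 + 390) = 1,710. DTI: 1,710 ÷ 4,500 = 38%, over the 36% base limit.
Liquid reserves cover 6,900/390 = 17.7 months — ≥ 3 required
Employment 62 ≥ 24 months
DTI 38% is within the 36%–39% exception band; checking compensating factors.
Reserves 17.7 ≥ 12 months; credit score 705 < 740.
Override conditions not both satisfied; exception does not apply.

Denied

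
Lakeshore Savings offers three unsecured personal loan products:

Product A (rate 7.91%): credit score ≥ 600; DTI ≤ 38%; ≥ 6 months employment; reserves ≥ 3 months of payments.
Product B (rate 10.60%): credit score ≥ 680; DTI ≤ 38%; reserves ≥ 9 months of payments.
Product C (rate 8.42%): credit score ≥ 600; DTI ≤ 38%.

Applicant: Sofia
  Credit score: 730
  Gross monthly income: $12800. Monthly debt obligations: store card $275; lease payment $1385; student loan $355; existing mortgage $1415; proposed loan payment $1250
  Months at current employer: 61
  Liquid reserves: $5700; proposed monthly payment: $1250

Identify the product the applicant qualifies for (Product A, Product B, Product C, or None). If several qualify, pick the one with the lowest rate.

Product A

Total debts = (275 + 1,385 + 355 + 1,415 + 1,250) = 4,680; DTI = 4,680/12,800 = 36.6%.
Reserves = 5,700/1,250 = 4.6 months.
Product A: score 730 ≥ 600; DTI 36.6% ≤ 38%; employment 61 ≥ 6 mo; reserves 4.6 ≥ 3 mo → qualifies.
Product B: score 730 ≥ 680; DTI 36.6% ≤ 38%; reserves 4.6 < 9 mo → does not qualify.
Product C: score 730 ≥ 600; DTI 36.6% ≤ 38% → qualifies.
Qualifying: Product A, Product C. Lowest rate is 7.91% → Product A.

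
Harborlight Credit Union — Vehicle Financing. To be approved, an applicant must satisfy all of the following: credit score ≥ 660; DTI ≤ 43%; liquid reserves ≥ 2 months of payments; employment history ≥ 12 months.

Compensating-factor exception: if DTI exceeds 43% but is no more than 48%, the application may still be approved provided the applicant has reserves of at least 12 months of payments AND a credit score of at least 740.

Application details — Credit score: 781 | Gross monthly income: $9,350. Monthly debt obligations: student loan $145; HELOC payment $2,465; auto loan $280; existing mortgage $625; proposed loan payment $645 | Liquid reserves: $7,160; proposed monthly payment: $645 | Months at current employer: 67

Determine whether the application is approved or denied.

Denied

Credit score 781 ≥ 660 (meets base)
Total debts = (145 + 2,465 + 280 + 625 + 645) = 4,160. DTI: 4,160 ÷ 9,350 = 44.5%, over the 43% base limit.
Reserves = 7,160/645 = 11.1 months ≥ 2
Employment 67 ≥ 12 months
DTI 44.5% is within the 43%–48% exception band; checking compensating factors.
Override check — reserves: 11.1 mo (short of 12); score: 781 (ok).
Override conditions not both satisfied; exception does not apply.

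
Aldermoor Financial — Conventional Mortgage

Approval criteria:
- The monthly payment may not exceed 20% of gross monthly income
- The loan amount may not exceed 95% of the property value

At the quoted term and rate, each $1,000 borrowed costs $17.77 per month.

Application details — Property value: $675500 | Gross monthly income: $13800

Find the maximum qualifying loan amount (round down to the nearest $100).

Payment cap: 20% × $13,800 = $2,760/month.
At $17.77 per $1,000, that supports 2,760/17.77 × 1,000 ≈ $155,317 → $155,300.
LTV cap: 95% × $675,500 = $641,725 → $641,700.
Binding constraint: payment-to-income.

$155,300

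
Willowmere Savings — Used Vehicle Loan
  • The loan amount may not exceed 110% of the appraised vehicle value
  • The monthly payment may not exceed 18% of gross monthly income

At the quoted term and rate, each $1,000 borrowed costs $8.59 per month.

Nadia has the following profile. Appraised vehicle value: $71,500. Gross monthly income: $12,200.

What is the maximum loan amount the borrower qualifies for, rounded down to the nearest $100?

$78,600

Payment cap: 18% × $12,200 = $2,196/month.
At $8.59 per $1,000, that supports 2,196/8.59 × 1,000 ≈ $255,646 → $255,600.
LTV cap: 110% × $71,500 = $78,650 → $78,600.
Binding constraint: loan-to-value.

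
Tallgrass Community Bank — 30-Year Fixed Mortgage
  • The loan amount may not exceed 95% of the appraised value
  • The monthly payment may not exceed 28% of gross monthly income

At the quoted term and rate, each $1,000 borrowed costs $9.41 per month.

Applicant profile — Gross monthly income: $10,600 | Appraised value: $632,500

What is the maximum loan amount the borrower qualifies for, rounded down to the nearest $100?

$315,400

Payment cap: 28% × $10,600 = $2,968/month.
At $9.41 per $1,000, that supports 2,968/9.41 × 1,000 ≈ $315,409 → $315,400.
LTV cap: 95% × $632,500 = $600,875 → $600,800.
Binding constraint: payment-to-income.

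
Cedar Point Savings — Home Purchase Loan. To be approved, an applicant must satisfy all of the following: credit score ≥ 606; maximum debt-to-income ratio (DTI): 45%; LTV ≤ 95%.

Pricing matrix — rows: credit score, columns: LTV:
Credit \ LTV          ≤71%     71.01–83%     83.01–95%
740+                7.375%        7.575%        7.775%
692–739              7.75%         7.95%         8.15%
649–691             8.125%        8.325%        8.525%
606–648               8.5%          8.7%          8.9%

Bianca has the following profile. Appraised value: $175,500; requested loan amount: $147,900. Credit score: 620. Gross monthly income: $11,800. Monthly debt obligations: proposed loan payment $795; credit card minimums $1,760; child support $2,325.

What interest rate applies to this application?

8.9%

Credit score 620 ≥ 606; Total monthly debts = (795 + 1,760 + 2,325) = 4,880. Debt-to-income = 4,880/11,800 = 41.4% — meets 45% limit
Loan-to-value = 147,900/175,500 = 84.3% — pass (95% max)
Row: 620 falls in 606–648. Column: 84.3% falls in 83.01–95%. Rate = 8.9%.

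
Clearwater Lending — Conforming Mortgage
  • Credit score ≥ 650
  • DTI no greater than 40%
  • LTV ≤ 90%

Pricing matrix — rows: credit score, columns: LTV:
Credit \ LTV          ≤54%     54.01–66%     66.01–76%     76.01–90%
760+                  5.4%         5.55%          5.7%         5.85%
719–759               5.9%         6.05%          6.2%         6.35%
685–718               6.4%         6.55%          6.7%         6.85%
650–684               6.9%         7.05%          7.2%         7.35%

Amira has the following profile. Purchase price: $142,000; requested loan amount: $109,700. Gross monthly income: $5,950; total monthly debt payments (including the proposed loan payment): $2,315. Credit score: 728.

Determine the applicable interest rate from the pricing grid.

Credit score 728 ≥ 650; DTI: 2,315 ÷ 5,950 = 38.9%, within the 40% cap
Loan-to-value = 109,700/142,000 = 77.3% — pass (90% max)
Score 728 is in the 719–759 band; LTV 77.3% is in the 76.01–90% band → 6.35%.

6.35%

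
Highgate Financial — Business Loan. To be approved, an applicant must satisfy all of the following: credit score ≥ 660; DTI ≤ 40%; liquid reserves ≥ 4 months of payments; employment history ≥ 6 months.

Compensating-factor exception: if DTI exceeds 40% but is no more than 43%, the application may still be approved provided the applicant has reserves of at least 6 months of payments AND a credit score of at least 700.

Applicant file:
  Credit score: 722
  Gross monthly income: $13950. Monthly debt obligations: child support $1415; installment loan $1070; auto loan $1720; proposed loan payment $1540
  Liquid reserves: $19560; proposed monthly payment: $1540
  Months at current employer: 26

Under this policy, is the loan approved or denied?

Credit score 722 ≥ 660 (meets base)
Total debts = (1,415 + 1,070 + 1,720 + 1,540) = 5,745. DTI = 5,745/13,950 = 41.2% > 40% — standard DTI limit exceeded.
Reserves = 19,560/1,540 = 12.7 months ≥ 4
Employment 26 ≥ 6 months
41.2% falls in the override range (40%–43%), so the compensating-factor test applies.
Override check — reserves: 12.7 mo (ok); score: 722 (ok).
Both override conditions satisfied; DTI exception granted.

Approved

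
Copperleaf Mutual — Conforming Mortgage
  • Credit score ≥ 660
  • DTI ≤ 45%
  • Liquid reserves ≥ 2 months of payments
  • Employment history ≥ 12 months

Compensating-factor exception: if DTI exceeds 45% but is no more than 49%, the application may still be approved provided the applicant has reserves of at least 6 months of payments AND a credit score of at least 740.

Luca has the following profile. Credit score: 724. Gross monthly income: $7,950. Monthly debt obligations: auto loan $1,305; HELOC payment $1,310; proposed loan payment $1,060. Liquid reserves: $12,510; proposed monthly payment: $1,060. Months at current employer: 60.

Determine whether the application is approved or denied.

Credit score 724 ≥ 660 (meets base)
Total debts = (1,305 + 1,310 + 1,060) = 3,675. DTI = 3,675/7,950 = 46.2% > 45% — standard DTI limit exceeded.
Reserves = 12,510/1,060 = 11.8 months ≥ 2
Employment 60 ≥ 12 months
DTI 46.2% is within the 45%–49% exception band; checking compensating factors.
Override check — reserves: 11.8 mo (ok); score: 724 (below 740).
Override conditions not both satisfied; exception does not apply.

Denied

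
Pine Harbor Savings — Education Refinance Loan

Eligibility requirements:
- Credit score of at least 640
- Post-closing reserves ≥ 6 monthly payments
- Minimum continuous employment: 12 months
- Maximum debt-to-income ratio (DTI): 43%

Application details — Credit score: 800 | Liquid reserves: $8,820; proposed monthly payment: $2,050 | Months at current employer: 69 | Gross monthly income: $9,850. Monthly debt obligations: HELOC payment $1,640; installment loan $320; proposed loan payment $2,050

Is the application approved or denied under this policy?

Denied

Credit score 800 ≥ 640 (meets)
Reserves = 8,820/2,050 = 4.3 months < 6
Employment 69 ≥ 12 months
Total monthly debts = (1,640 + 320 + 2,050) = 4,010. Debt-to-income = 4,010/9,850 = 40.7% — meets 43% limit
Fails on reserves.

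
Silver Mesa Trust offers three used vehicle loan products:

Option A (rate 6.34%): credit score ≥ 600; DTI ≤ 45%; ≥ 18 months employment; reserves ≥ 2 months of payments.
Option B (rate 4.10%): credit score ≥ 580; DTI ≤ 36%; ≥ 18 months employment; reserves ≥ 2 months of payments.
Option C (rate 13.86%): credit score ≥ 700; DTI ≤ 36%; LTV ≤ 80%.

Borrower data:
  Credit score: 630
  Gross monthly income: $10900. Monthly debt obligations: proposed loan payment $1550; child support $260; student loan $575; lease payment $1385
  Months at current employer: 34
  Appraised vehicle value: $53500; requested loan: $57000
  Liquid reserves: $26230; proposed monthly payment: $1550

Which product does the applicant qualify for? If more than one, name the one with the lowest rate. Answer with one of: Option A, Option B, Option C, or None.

Option B

Total debts = (1,550 + 260 + 575 + 1,385) = 3,770; DTI = 3,770/10,900 = 34.6%.
LTV = 57,000/53,500 = 106.5%.
Reserves = 26,230/1,550 = 16.9 months.
Option A: score 630 ≥ 600; DTI 34.6% ≤ 45%; employment 34 ≥ 18 mo; reserves 16.9 ≥ 2 mo → qualifies.
Option B: score 630 ≥ 580; DTI 34.6% ≤ 36%; employment 34 ≥ 18 mo; reserves 16.9 ≥ 2 mo → qualifies.
Option C: score 630 < 700; DTI 34.6% ≤ 36%; LTV 106.5% > 80% → does not qualify.
Qualifying: Option A, Option B. Lowest rate is 4.10% → Option B.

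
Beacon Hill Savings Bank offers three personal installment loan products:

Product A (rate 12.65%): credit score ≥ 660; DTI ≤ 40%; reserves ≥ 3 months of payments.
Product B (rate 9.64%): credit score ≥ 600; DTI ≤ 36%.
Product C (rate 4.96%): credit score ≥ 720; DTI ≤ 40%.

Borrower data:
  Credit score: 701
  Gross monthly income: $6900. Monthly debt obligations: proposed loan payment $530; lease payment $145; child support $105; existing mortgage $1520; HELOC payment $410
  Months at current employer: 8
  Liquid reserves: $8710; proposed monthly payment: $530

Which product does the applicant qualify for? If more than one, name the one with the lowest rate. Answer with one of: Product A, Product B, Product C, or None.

Total debts = (530 + 145 + 105 + 1,520 + 410) = 2,710; DTI = 2,710/6,900 = 39.3%.
Reserves = 8,710/530 = 16.4 months.
Product A: score 701 ≥ 660; DTI 39.3% ≤ 40%; reserves 16.4 ≥ 3 mo → qualifies.
Product B: score 701 ≥ 600; DTI 39.3% > 36% → does not qualify.
Product C: score 701 < 720; DTI 39.3% ≤ 40% → does not qualify.

Product A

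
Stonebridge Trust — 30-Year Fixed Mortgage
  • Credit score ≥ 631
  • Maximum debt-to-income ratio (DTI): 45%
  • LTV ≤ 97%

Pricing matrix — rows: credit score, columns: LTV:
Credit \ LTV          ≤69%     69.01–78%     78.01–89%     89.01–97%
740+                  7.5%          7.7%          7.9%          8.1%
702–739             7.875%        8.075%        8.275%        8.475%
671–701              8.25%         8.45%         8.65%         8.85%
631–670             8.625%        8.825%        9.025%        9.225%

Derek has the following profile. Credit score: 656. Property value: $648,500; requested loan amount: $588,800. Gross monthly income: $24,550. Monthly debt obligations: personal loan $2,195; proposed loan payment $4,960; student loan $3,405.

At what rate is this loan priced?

Credit score 656 ≥ 631; Total monthly debts = (2,195 + 4,960 + 3,405) = 10,560. DTI = 10,560/24,550 = 43% ≤ 45%
LTV: 588,800 ÷ 648,500 = 90.8%, within 97% cap
Credit 656 → row 631–670; LTV 90.8% → column 89.01–97%. Grid cell → 9.225%.

9.225%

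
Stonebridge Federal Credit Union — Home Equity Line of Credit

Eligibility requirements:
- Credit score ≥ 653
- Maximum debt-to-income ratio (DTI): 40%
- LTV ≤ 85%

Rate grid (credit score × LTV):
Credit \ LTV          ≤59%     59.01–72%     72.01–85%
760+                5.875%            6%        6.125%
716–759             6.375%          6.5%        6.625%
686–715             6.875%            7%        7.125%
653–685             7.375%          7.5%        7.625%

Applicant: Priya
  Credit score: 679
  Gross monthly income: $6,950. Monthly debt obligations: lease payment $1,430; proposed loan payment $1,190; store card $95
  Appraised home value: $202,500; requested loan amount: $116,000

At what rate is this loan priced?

7.375%

Credit score 679 ≥ 653; Total monthly debts = (1,430 + 1,190 + 95) = 2,715. Debt-to-income = 2,715/6,950 = 39.1% — meets 40% limit
LTV: 116,000 ÷ 202,500 = 57.3%, within 85% cap
Score 679 is in the 653–685 band; LTV 57.3% is in the ≤59% band → 7.375%.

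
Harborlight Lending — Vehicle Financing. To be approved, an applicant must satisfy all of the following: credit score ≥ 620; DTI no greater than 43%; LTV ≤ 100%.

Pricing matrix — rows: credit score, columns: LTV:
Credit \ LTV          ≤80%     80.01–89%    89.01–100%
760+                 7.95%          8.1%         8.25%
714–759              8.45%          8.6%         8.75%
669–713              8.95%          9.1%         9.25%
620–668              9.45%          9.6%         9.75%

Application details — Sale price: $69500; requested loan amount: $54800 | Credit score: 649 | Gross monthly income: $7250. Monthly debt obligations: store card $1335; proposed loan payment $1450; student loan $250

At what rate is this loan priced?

9.45%

Credit score 649 ≥ 620; Total monthly debts = (1,335 + 1,450 + 250) = 3,035. DTI = 3,035/7,250 = 41.9% ≤ 43%
Loan-to-value = 54,800/69,500 = 78.8% — pass (100% max)
Credit 649 → row 620–668; LTV 78.8% → column ≤80%. Grid cell → 9.45%.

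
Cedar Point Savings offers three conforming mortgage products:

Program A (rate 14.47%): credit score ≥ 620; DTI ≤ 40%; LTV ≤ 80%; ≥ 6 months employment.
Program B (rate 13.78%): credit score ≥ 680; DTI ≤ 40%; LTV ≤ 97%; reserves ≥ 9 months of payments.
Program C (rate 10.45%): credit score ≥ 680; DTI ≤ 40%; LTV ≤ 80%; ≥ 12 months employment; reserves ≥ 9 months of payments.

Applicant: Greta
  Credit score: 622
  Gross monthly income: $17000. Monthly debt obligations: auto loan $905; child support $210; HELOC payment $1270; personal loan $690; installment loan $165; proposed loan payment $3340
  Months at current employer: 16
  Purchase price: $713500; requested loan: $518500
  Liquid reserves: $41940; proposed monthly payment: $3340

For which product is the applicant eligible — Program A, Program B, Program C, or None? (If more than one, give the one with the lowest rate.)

Program A

Total debts = (905 + 210 + 1,270 + 690 + 165 + 3,340) = 6,580; DTI = 6,580/17,000 = 38.7%.
LTV = 518,500/713,500 = 72.7%.
Reserves = 41,940/3,340 = 12.6 months.
Program A: score 622 ≥ 620; DTI 38.7% ≤ 40%; LTV 72.7% ≤ 80%; employment 16 ≥ 6 mo → qualifies.
Program B: score 622 < 680; DTI 38.7% ≤ 40%; LTV 72.7% ≤ 97%; reserves 12.6 ≥ 9 mo → does not qualify.
Program C: score 622 < 680; DTI 38.7% ≤ 40%; LTV 72.7% ≤ 80%; employment 16 ≥ 12 mo; reserves 12.6 ≥ 9 mo → does not qualify.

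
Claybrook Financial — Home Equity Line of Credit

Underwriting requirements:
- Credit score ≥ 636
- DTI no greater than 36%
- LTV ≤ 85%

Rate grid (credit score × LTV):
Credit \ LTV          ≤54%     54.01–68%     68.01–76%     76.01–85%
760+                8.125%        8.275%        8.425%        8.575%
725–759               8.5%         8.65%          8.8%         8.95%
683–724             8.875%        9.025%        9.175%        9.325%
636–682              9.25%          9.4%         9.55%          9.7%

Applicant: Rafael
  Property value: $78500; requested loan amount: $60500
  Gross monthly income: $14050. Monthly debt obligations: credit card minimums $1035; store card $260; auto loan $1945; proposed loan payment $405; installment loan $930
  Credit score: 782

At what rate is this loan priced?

Credit score 782 ≥ 636; Total monthly debts = (1,035 + 260 + 1,945 + 405 + 930) = 4,575. Debt-to-income = 4,575/14,050 = 32.6% — meets 36% limit
Loan-to-value = 60,500/78,500 = 77.1% — pass (85% max)
Score 782 is in the 760+ band; LTV 77.1% is in the 76.01–85% band → 8.575%.

8.575%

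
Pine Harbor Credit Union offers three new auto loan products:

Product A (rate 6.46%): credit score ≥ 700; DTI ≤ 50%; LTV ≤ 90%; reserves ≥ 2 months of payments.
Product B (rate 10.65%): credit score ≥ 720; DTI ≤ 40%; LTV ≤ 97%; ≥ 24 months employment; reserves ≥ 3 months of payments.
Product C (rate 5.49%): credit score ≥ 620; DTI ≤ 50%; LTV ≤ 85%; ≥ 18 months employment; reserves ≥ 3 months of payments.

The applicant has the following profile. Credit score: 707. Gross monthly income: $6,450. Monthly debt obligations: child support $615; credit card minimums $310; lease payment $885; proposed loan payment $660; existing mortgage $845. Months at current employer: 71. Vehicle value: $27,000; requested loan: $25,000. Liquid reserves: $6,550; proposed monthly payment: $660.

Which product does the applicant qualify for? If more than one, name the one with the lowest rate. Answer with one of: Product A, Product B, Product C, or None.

Total debts = (615 + 310 + 885 + 660 + 845) = 3,315; DTI = 3,315/6,450 = 51.4%.
LTV = 25,000/27,000 = 92.6%.
Reserves = 6,550/660 = 9.9 months.
Product A: score 707 ≥ 700; DTI 51.4% > 50%; LTV 92.6% > 90%; reserves 9.9 ≥ 2 mo → does not qualify.
Product B: score 707 < 720; DTI 51.4% > 40%; LTV 92.6% ≤ 97%; employment 71 ≥ 24 mo; reserves 9.9 ≥ 3 mo → does not qualify.
Product C: score 707 ≥ 620; DTI 51.4% > 50%; LTV 92.6% > 85%; employment 71 ≥ 18 mo; reserves 9.9 ≥ 3 mo → does not qualify.

None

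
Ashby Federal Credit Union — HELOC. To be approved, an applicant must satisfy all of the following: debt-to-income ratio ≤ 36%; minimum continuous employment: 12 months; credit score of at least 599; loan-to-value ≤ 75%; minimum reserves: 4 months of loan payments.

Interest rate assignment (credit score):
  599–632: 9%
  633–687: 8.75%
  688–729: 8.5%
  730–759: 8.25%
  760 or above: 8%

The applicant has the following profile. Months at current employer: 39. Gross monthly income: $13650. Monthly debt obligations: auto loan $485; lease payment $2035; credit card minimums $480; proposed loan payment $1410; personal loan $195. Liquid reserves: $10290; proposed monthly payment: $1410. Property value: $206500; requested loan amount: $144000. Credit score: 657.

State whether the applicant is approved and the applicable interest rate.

Approved at 8.75%

Credit score 657 ≥ 599 (meets minimum)
Liquid reserves cover 10,290/1,410 = 7.3 months — ≥ 4 required
Total monthly debts = (485 + 2,035 + 480 + 1,410 + 195) = 4,605. Debt-to-income = 4,605/13,650 = 33.7% — meets 36% limit
LTV = 144,000/206,500 = 69.7% ≤ 75%
Employment 39 ≥ 12 months
All requirements met. Score 657 falls in the 633–687 tier → 8.75%.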